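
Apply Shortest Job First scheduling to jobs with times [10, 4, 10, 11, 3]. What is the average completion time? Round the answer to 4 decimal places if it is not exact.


SJF order (ascending): [3, 4, 10, 10, 11]
Completion times:
  Job 1: burst=3, C=3
  Job 2: burst=4, C=7
  Job 3: burst=10, C=17
  Job 4: burst=10, C=27
  Job 5: burst=11, C=38
Average completion = 92/5 = 18.4

18.4


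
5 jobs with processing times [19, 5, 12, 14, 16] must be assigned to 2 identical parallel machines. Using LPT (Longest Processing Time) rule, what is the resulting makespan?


Sort jobs in decreasing order (LPT): [19, 16, 14, 12, 5]
Assign each job to the least loaded machine:
  Machine 1: jobs [19, 12], load = 31
  Machine 2: jobs [16, 14, 5], load = 35
Makespan = max load = 35

35


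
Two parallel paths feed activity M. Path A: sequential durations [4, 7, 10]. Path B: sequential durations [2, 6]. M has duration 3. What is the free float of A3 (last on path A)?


ES(A3) = sum of predecessors on chain A = 11
EF(A3) = ES + duration = 11 + 10 = 21
Successor of A3 is M. ES(M) = max(sum(A), sum(B)) = max(21, 8) = 21
Free float = ES(successor) - EF(current) = 21 - 21 = 0

0


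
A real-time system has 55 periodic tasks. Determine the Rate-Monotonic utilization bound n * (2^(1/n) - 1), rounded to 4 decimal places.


Compute 2^(1/55) = 1.0126824244
Subtract 1: 1.0126824244 - 1 = 0.0126824244
Multiply by n: 55 * 0.0126824244 = 0.6975333420
Round to 4 dp: 0.6975

0.6975


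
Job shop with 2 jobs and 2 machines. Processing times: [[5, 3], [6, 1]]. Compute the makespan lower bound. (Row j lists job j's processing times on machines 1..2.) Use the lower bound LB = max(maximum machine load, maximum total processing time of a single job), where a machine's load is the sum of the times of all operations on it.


Machine loads:
  Machine 1: 5 + 6 = 11
  Machine 2: 3 + 1 = 4
Max machine load = 11
Job totals:
  Job 1: 8
  Job 2: 7
Max job total = 8
Lower bound = max(11, 8) = 11

11


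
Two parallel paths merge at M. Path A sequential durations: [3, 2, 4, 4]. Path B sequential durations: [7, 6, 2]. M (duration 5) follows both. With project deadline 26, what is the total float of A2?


Forward pass: ES(A2) = sum of predecessors on chain A = 3
EF = ES + duration = 3 + 2 = 5
Backward pass: LF(M) = deadline = 26; LS(M) = 26 - 5 = 21
LF(A2) = LS(M) - sum(successors on chain A) = 21 - 8 = 13
LS = LF - duration = 13 - 2 = 11
Total float = LS - ES = 11 - 3 = 8

8


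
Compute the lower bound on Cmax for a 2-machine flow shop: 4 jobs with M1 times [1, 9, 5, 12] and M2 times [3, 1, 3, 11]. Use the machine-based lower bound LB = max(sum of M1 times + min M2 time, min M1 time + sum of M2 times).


LB1 = sum(M1 times) + min(M2 times) = 27 + 1 = 28
LB2 = min(M1 times) + sum(M2 times) = 1 + 18 = 19
Lower bound = max(LB1, LB2) = max(28, 19) = 28

28


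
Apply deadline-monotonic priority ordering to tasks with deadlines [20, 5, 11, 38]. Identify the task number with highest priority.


Sort tasks by relative deadline (ascending):
  Task 2: deadline = 5
  Task 3: deadline = 11
  Task 1: deadline = 20
  Task 4: deadline = 38
Priority order (highest first): [2, 3, 1, 4]
Highest priority task = 2

2


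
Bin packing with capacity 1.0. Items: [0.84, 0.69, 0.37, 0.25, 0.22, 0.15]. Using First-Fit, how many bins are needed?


Place items sequentially using First-Fit:
  Item 0.84 -> new Bin 1
  Item 0.69 -> new Bin 2
  Item 0.37 -> new Bin 3
  Item 0.25 -> Bin 2 (now 0.94)
  Item 0.22 -> Bin 3 (now 0.59)
  Item 0.15 -> Bin 1 (now 0.99)
Total bins used = 3

3


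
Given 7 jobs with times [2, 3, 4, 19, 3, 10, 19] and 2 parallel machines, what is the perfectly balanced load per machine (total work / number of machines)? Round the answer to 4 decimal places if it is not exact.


Total processing time = 2 + 3 + 4 + 19 + 3 + 10 + 19 = 60
Number of machines = 2
Ideal balanced load = 60 / 2 = 30.0

30.0


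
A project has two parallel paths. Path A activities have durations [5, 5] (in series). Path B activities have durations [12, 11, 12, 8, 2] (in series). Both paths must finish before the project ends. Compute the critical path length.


Path A total = 5 + 5 = 10
Path B total = 12 + 11 + 12 + 8 + 2 = 45
Critical path = longest path = max(10, 45) = 45

45


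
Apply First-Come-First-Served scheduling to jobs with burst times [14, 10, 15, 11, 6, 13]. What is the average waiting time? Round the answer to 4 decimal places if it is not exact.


FCFS order (as given): [14, 10, 15, 11, 6, 13]
Waiting times:
  Job 1: wait = 0
  Job 2: wait = 14
  Job 3: wait = 24
  Job 4: wait = 39
  Job 5: wait = 50
  Job 6: wait = 56
Sum of waiting times = 183
Average waiting time = 183/6 = 30.5

30.5


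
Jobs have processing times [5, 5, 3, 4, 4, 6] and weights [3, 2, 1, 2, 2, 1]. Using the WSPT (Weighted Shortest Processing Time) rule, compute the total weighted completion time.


Compute p/w ratios and sort ascending (WSPT): [(5, 3), (4, 2), (4, 2), (5, 2), (3, 1), (6, 1)]
Compute weighted completion times:
  Job (p=5,w=3): C=5, w*C=3*5=15
  Job (p=4,w=2): C=9, w*C=2*9=18
  Job (p=4,w=2): C=13, w*C=2*13=26
  Job (p=5,w=2): C=18, w*C=2*18=36
  Job (p=3,w=1): C=21, w*C=1*21=21
  Job (p=6,w=1): C=27, w*C=1*27=27
Total weighted completion time = 143

143


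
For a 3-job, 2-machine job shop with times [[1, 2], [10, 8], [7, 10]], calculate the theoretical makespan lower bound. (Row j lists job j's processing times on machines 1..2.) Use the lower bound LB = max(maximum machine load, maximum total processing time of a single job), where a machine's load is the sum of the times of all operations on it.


Machine loads:
  Machine 1: 1 + 10 + 7 = 18
  Machine 2: 2 + 8 + 10 = 20
Max machine load = 20
Job totals:
  Job 1: 3
  Job 2: 18
  Job 3: 17
Max job total = 18
Lower bound = max(20, 18) = 20

20


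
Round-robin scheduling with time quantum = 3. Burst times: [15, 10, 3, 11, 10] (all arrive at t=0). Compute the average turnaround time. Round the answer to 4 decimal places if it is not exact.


Time quantum = 3
Execution trace:
  J1 runs 3 units, time = 3
  J2 runs 3 units, time = 6
  J3 runs 3 units, time = 9
  J4 runs 3 units, time = 12
  J5 runs 3 units, time = 15
  J1 runs 3 units, time = 18
  J2 runs 3 units, time = 21
  J4 runs 3 units, time = 24
  J5 runs 3 units, time = 27
  J1 runs 3 units, time = 30
  J2 runs 3 units, time = 33
  J4 runs 3 units, time = 36
  J5 runs 3 units, time = 39
  J1 runs 3 units, time = 42
  J2 runs 1 units, time = 43
  J4 runs 2 units, time = 45
  J5 runs 1 units, time = 46
  J1 runs 3 units, time = 49
Finish times: [49, 43, 9, 45, 46]
Average turnaround = 192/5 = 38.4

38.4


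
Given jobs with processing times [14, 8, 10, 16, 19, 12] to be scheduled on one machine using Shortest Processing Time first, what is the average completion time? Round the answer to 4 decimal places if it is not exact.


Sort jobs by processing time (SPT order): [8, 10, 12, 14, 16, 19]
Compute completion times sequentially:
  Job 1: processing = 8, completes at 8
  Job 2: processing = 10, completes at 18
  Job 3: processing = 12, completes at 30
  Job 4: processing = 14, completes at 44
  Job 5: processing = 16, completes at 60
  Job 6: processing = 19, completes at 79
Sum of completion times = 239
Average completion time = 239/6 = 39.8333

39.8333


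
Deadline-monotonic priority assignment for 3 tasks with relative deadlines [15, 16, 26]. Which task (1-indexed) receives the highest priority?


Sort tasks by relative deadline (ascending):
  Task 1: deadline = 15
  Task 2: deadline = 16
  Task 3: deadline = 26
Priority order (highest first): [1, 2, 3]
Highest priority task = 1

1


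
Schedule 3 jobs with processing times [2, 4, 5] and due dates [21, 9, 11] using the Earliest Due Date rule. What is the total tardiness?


Sort by due date (EDD order): [(4, 9), (5, 11), (2, 21)]
Compute completion times and tardiness:
  Job 1: p=4, d=9, C=4, tardiness=max(0,4-9)=0
  Job 2: p=5, d=11, C=9, tardiness=max(0,9-11)=0
  Job 3: p=2, d=21, C=11, tardiness=max(0,11-21)=0
Total tardiness = 0

0


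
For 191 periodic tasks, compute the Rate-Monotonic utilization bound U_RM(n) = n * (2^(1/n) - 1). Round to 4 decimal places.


Compute 2^(1/191) = 1.0036356358
Subtract 1: 1.0036356358 - 1 = 0.0036356358
Multiply by n: 191 * 0.0036356358 = 0.6944064378
Round to 4 dp: 0.6944

0.6944


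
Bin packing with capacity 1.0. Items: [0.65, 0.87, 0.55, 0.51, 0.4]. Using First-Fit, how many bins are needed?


Place items sequentially using First-Fit:
  Item 0.65 -> new Bin 1
  Item 0.87 -> new Bin 2
  Item 0.55 -> new Bin 3
  Item 0.51 -> new Bin 4
  Item 0.4 -> Bin 3 (now 0.95)
Total bins used = 4

4


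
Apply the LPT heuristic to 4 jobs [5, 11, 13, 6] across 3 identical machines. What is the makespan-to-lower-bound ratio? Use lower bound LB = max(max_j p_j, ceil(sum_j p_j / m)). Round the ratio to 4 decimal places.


LPT order: [13, 11, 6, 5]
Machine loads after assignment: [13, 11, 11]
LPT makespan = 13
Lower bound = max(max_job, ceil(total/3)) = max(13, 12) = 13
Ratio = 13 / 13 = 1.0

1.0


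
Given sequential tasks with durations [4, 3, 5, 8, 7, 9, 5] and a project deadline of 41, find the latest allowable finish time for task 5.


LF(activity 5) = deadline - sum of successor durations
Successors: activities 6 through 7 with durations [9, 5]
Sum of successor durations = 14
LF = 41 - 14 = 27

27


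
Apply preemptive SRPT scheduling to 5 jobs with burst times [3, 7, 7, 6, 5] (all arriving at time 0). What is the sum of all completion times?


Since all jobs arrive at t=0, SRPT equals SPT ordering.
SPT order: [3, 5, 6, 7, 7]
Completion times:
  Job 1: p=3, C=3
  Job 2: p=5, C=8
  Job 3: p=6, C=14
  Job 4: p=7, C=21
  Job 5: p=7, C=28
Total completion time = 3 + 8 + 14 + 21 + 28 = 74

74


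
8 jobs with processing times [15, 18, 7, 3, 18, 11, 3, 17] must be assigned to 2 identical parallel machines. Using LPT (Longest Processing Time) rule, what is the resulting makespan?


Sort jobs in decreasing order (LPT): [18, 18, 17, 15, 11, 7, 3, 3]
Assign each job to the least loaded machine:
  Machine 1: jobs [18, 17, 7, 3], load = 45
  Machine 2: jobs [18, 15, 11, 3], load = 47
Makespan = max load = 47

47


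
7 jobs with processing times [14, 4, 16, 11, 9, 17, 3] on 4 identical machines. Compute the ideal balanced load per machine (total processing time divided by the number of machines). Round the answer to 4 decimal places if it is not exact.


Total processing time = 14 + 4 + 16 + 11 + 9 + 17 + 3 = 74
Number of machines = 4
Ideal balanced load = 74 / 4 = 18.5

18.5


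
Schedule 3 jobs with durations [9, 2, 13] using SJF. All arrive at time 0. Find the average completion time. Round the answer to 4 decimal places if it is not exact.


SJF order (ascending): [2, 9, 13]
Completion times:
  Job 1: burst=2, C=2
  Job 2: burst=9, C=11
  Job 3: burst=13, C=24
Average completion = 37/3 = 12.3333

12.3333


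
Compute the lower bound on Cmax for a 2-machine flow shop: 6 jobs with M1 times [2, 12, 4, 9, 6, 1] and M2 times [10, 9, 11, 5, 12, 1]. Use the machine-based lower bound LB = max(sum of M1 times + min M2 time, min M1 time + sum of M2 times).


LB1 = sum(M1 times) + min(M2 times) = 34 + 1 = 35
LB2 = min(M1 times) + sum(M2 times) = 1 + 48 = 49
Lower bound = max(LB1, LB2) = max(35, 49) = 49

49


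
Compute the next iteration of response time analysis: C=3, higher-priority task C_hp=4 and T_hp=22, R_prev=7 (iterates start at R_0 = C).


R_next = C + ceil(R_prev / T_hp) * C_hp
ceil(7 / 22) = ceil(0.3182) = 1
Interference = 1 * 4 = 4
R_next = 3 + 4 = 7
R_next = R_prev, so the iteration has converged (response time = 7).

7


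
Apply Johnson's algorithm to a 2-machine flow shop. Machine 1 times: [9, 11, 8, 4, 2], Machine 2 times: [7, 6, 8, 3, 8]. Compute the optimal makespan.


Apply Johnson's rule:
  Group 1 (a <= b): [(5, 2, 8), (3, 8, 8)]
  Group 2 (a > b): [(1, 9, 7), (2, 11, 6), (4, 4, 3)]
Optimal job order: [5, 3, 1, 2, 4]
Schedule:
  Job 5: M1 done at 2, M2 done at 10
  Job 3: M1 done at 10, M2 done at 18
  Job 1: M1 done at 19, M2 done at 26
  Job 2: M1 done at 30, M2 done at 36
  Job 4: M1 done at 34, M2 done at 39
Makespan = 39

39


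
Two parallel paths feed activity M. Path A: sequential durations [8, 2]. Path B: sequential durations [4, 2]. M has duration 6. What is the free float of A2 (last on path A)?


ES(A2) = sum of predecessors on chain A = 8
EF(A2) = ES + duration = 8 + 2 = 10
Successor of A2 is M. ES(M) = max(sum(A), sum(B)) = max(10, 6) = 10
Free float = ES(successor) - EF(current) = 10 - 10 = 0

0


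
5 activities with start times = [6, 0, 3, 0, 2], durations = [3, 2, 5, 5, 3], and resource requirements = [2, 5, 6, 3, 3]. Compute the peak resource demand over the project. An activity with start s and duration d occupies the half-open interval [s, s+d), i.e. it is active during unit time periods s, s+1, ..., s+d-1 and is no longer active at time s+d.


Each activity i is active on [start_i, start_i + duration_i).
Compute total resource usage per time slot:
  t=0: active resources = [5, 3], total = 8
  t=1: active resources = [5, 3], total = 8
  t=2: active resources = [3, 3], total = 6
  t=3: active resources = [6, 3, 3], total = 12
  t=4: active resources = [6, 3, 3], total = 12
  t=5: active resources = [6], total = 6
  t=6: active resources = [2, 6], total = 8
  t=7: active resources = [2, 6], total = 8
  t=8: active resources = [2], total = 2
Peak resource demand = 12

12


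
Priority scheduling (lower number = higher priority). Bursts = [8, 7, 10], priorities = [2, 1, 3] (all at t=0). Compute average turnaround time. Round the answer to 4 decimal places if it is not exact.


Sort by priority (ascending = highest first):
Order: [(1, 7), (2, 8), (3, 10)]
Completion times:
  Priority 1, burst=7, C=7
  Priority 2, burst=8, C=15
  Priority 3, burst=10, C=25
Average turnaround = 47/3 = 15.6667

15.6667


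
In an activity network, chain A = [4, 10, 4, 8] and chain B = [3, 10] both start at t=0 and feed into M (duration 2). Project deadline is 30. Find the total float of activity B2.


Forward pass: ES(B2) = sum of predecessors on chain B = 3
EF = ES + duration = 3 + 10 = 13
Backward pass: LF(M) = deadline = 30; LS(M) = 30 - 2 = 28
LF(B2) = LS(M) - sum(successors on chain B) = 28 - 0 = 28
LS = LF - duration = 28 - 10 = 18
Total float = LS - ES = 18 - 3 = 15

15


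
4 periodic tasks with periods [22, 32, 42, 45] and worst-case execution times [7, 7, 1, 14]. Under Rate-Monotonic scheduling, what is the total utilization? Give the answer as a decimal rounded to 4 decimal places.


Compute individual utilizations (exact fractions):
  Task 1: C/T = 7/22 (approx. 0.3182)
  Task 2: C/T = 7/32 (approx. 0.2188)
  Task 3: C/T = 1/42 (approx. 0.0238)
  Task 4: C/T = 14/45 (approx. 0.3111)
Total utilization U = 7/22 + 7/32 + 1/42 + 14/45 = 96671/110880
Rounded to 4 decimal places: U = 0.8719
RM (Liu & Layland) bound for 4 tasks = 0.756828; compare with U = 96671/110880 (approx. 0.871852)
bound < U <= 1, so the RM sufficient condition is not met (inconclusive; an exact test such as response-time analysis is needed).

0.8719


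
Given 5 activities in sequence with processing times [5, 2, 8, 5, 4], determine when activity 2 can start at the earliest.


Activity 2 starts after activities 1 through 1 complete.
Predecessor durations: [5]
ES = 5 = 5

5


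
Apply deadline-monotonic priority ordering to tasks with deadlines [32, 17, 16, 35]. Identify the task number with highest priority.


Sort tasks by relative deadline (ascending):
  Task 3: deadline = 16
  Task 2: deadline = 17
  Task 1: deadline = 32
  Task 4: deadline = 35
Priority order (highest first): [3, 2, 1, 4]
Highest priority task = 3

3


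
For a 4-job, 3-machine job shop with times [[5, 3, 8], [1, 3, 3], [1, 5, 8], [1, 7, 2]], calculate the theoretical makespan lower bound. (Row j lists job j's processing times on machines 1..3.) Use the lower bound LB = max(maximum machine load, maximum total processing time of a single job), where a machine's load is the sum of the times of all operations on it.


Machine loads:
  Machine 1: 5 + 1 + 1 + 1 = 8
  Machine 2: 3 + 3 + 5 + 7 = 18
  Machine 3: 8 + 3 + 8 + 2 = 21
Max machine load = 21
Job totals:
  Job 1: 16
  Job 2: 7
  Job 3: 14
  Job 4: 10
Max job total = 16
Lower bound = max(21, 16) = 21

21


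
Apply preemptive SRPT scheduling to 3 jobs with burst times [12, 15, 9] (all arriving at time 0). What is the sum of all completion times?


Since all jobs arrive at t=0, SRPT equals SPT ordering.
SPT order: [9, 12, 15]
Completion times:
  Job 1: p=9, C=9
  Job 2: p=12, C=21
  Job 3: p=15, C=36
Total completion time = 9 + 21 + 36 = 66

66


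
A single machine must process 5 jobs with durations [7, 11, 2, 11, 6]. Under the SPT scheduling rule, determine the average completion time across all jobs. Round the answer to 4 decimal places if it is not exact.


Sort jobs by processing time (SPT order): [2, 6, 7, 11, 11]
Compute completion times sequentially:
  Job 1: processing = 2, completes at 2
  Job 2: processing = 6, completes at 8
  Job 3: processing = 7, completes at 15
  Job 4: processing = 11, completes at 26
  Job 5: processing = 11, completes at 37
Sum of completion times = 88
Average completion time = 88/5 = 17.6

17.6


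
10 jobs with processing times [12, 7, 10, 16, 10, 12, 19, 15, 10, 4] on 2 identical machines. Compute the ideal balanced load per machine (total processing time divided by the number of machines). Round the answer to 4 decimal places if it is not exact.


Total processing time = 12 + 7 + 10 + 16 + 10 + 12 + 19 + 15 + 10 + 4 = 115
Number of machines = 2
Ideal balanced load = 115 / 2 = 57.5

57.5


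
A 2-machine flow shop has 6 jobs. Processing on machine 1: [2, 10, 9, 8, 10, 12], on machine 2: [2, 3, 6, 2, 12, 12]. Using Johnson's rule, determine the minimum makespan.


Apply Johnson's rule:
  Group 1 (a <= b): [(1, 2, 2), (5, 10, 12), (6, 12, 12)]
  Group 2 (a > b): [(3, 9, 6), (2, 10, 3), (4, 8, 2)]
Optimal job order: [1, 5, 6, 3, 2, 4]
Schedule:
  Job 1: M1 done at 2, M2 done at 4
  Job 5: M1 done at 12, M2 done at 24
  Job 6: M1 done at 24, M2 done at 36
  Job 3: M1 done at 33, M2 done at 42
  Job 2: M1 done at 43, M2 done at 46
  Job 4: M1 done at 51, M2 done at 53
Makespan = 53

53


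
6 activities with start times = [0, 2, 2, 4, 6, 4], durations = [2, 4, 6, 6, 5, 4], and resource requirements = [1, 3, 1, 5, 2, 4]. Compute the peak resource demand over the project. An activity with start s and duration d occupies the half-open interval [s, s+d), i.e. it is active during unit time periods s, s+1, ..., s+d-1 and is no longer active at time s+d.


Each activity i is active on [start_i, start_i + duration_i).
Compute total resource usage per time slot:
  t=0: active resources = [1], total = 1
  t=1: active resources = [1], total = 1
  t=2: active resources = [3, 1], total = 4
  t=3: active resources = [3, 1], total = 4
  t=4: active resources = [3, 1, 5, 4], total = 13
  t=5: active resources = [3, 1, 5, 4], total = 13
  t=6: active resources = [1, 5, 2, 4], total = 12
  t=7: active resources = [1, 5, 2, 4], total = 12
  t=8: active resources = [5, 2], total = 7
  t=9: active resources = [5, 2], total = 7
  t=10: active resources = [2], total = 2
Peak resource demand = 13

13


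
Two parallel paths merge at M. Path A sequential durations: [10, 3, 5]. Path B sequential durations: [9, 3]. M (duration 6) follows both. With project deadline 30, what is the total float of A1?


Forward pass: ES(A1) = sum of predecessors on chain A = 0
EF = ES + duration = 0 + 10 = 10
Backward pass: LF(M) = deadline = 30; LS(M) = 30 - 6 = 24
LF(A1) = LS(M) - sum(successors on chain A) = 24 - 8 = 16
LS = LF - duration = 16 - 10 = 6
Total float = LS - ES = 6 - 0 = 6

6


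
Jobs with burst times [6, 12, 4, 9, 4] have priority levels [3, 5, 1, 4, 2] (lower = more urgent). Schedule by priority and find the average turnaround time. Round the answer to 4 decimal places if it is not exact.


Sort by priority (ascending = highest first):
Order: [(1, 4), (2, 4), (3, 6), (4, 9), (5, 12)]
Completion times:
  Priority 1, burst=4, C=4
  Priority 2, burst=4, C=8
  Priority 3, burst=6, C=14
  Priority 4, burst=9, C=23
  Priority 5, burst=12, C=35
Average turnaround = 84/5 = 16.8

16.8


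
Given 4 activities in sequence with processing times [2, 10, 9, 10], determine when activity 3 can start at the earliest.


Activity 3 starts after activities 1 through 2 complete.
Predecessor durations: [2, 10]
ES = 2 + 10 = 12

12


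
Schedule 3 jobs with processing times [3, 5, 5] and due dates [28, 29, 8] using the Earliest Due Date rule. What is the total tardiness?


Sort by due date (EDD order): [(5, 8), (3, 28), (5, 29)]
Compute completion times and tardiness:
  Job 1: p=5, d=8, C=5, tardiness=max(0,5-8)=0
  Job 2: p=3, d=28, C=8, tardiness=max(0,8-28)=0
  Job 3: p=5, d=29, C=13, tardiness=max(0,13-29)=0
Total tardiness = 0

0


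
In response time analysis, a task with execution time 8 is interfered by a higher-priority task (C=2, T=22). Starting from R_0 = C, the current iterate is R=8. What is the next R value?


R_next = C + ceil(R_prev / T_hp) * C_hp
ceil(8 / 22) = ceil(0.3636) = 1
Interference = 1 * 2 = 2
R_next = 8 + 2 = 10

10


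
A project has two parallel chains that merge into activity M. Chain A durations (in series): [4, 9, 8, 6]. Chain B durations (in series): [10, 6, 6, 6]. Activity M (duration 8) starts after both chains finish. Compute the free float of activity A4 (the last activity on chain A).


ES(A4) = sum of predecessors on chain A = 21
EF(A4) = ES + duration = 21 + 6 = 27
Successor of A4 is M. ES(M) = max(sum(A), sum(B)) = max(27, 28) = 28
Free float = ES(successor) - EF(current) = 28 - 27 = 1

1


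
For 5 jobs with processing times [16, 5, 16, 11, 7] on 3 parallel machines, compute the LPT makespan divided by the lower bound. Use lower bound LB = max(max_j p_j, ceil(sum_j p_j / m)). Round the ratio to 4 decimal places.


LPT order: [16, 16, 11, 7, 5]
Machine loads after assignment: [21, 16, 18]
LPT makespan = 21
Lower bound = max(max_job, ceil(total/3)) = max(16, 19) = 19
Ratio = 21 / 19 = 1.1053

1.1053


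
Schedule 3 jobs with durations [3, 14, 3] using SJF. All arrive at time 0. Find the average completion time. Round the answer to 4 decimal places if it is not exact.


SJF order (ascending): [3, 3, 14]
Completion times:
  Job 1: burst=3, C=3
  Job 2: burst=3, C=6
  Job 3: burst=14, C=20
Average completion = 29/3 = 9.6667

9.6667


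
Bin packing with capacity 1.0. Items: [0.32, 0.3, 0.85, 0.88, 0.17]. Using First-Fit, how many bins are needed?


Place items sequentially using First-Fit:
  Item 0.32 -> new Bin 1
  Item 0.3 -> Bin 1 (now 0.62)
  Item 0.85 -> new Bin 2
  Item 0.88 -> new Bin 3
  Item 0.17 -> Bin 1 (now 0.79)
Total bins used = 3

3


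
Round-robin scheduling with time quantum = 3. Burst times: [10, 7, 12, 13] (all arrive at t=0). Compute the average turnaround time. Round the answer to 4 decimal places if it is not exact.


Time quantum = 3
Execution trace:
  J1 runs 3 units, time = 3
  J2 runs 3 units, time = 6
  J3 runs 3 units, time = 9
  J4 runs 3 units, time = 12
  J1 runs 3 units, time = 15
  J2 runs 3 units, time = 18
  J3 runs 3 units, time = 21
  J4 runs 3 units, time = 24
  J1 runs 3 units, time = 27
  J2 runs 1 units, time = 28
  J3 runs 3 units, time = 31
  J4 runs 3 units, time = 34
  J1 runs 1 units, time = 35
  J3 runs 3 units, time = 38
  J4 runs 3 units, time = 41
  J4 runs 1 units, time = 42
Finish times: [35, 28, 38, 42]
Average turnaround = 143/4 = 35.75

35.75


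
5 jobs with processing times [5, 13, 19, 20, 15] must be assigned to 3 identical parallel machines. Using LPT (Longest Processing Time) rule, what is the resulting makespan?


Sort jobs in decreasing order (LPT): [20, 19, 15, 13, 5]
Assign each job to the least loaded machine:
  Machine 1: jobs [20], load = 20
  Machine 2: jobs [19, 5], load = 24
  Machine 3: jobs [15, 13], load = 28
Makespan = max load = 28

28


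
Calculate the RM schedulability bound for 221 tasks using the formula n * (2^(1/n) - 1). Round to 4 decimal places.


Compute 2^(1/221) = 1.0031413363
Subtract 1: 1.0031413363 - 1 = 0.0031413363
Multiply by n: 221 * 0.0031413363 = 0.6942353223
Round to 4 dp: 0.6942

0.6942


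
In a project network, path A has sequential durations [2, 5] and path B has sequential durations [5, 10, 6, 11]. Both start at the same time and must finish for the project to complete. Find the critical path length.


Path A total = 2 + 5 = 7
Path B total = 5 + 10 + 6 + 11 = 32
Critical path = longest path = max(7, 32) = 32

32


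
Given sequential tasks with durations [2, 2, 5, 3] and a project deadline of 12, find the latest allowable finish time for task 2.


LF(activity 2) = deadline - sum of successor durations
Successors: activities 3 through 4 with durations [5, 3]
Sum of successor durations = 8
LF = 12 - 8 = 4

4


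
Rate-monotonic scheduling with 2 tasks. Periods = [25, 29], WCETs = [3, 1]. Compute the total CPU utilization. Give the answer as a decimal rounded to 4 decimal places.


Compute individual utilizations (exact fractions):
  Task 1: C/T = 3/25 (approx. 0.12)
  Task 2: C/T = 1/29 (approx. 0.0345)
Total utilization U = 3/25 + 1/29 = 112/725
Rounded to 4 decimal places: U = 0.1545
RM (Liu & Layland) bound for 2 tasks = 0.828427; compare with U = 112/725 (approx. 0.154483)
U <= bound, so schedulable by RM sufficient condition.

0.1545


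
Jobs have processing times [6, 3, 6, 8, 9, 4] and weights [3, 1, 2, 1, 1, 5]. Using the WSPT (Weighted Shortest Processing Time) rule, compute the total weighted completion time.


Compute p/w ratios and sort ascending (WSPT): [(4, 5), (6, 3), (3, 1), (6, 2), (8, 1), (9, 1)]
Compute weighted completion times:
  Job (p=4,w=5): C=4, w*C=5*4=20
  Job (p=6,w=3): C=10, w*C=3*10=30
  Job (p=3,w=1): C=13, w*C=1*13=13
  Job (p=6,w=2): C=19, w*C=2*19=38
  Job (p=8,w=1): C=27, w*C=1*27=27
  Job (p=9,w=1): C=36, w*C=1*36=36
Total weighted completion time = 164

164


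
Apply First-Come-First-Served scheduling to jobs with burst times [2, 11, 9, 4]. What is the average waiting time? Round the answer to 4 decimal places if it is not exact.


FCFS order (as given): [2, 11, 9, 4]
Waiting times:
  Job 1: wait = 0
  Job 2: wait = 2
  Job 3: wait = 13
  Job 4: wait = 22
Sum of waiting times = 37
Average waiting time = 37/4 = 9.25

9.25


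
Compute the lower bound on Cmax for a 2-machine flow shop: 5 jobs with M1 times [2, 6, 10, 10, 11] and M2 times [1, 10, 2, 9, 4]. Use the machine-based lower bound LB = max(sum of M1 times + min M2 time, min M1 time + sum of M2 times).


LB1 = sum(M1 times) + min(M2 times) = 39 + 1 = 40
LB2 = min(M1 times) + sum(M2 times) = 2 + 26 = 28
Lower bound = max(LB1, LB2) = max(40, 28) = 40

40


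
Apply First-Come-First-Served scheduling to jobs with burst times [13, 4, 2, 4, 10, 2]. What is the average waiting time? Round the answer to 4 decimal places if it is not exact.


FCFS order (as given): [13, 4, 2, 4, 10, 2]
Waiting times:
  Job 1: wait = 0
  Job 2: wait = 13
  Job 3: wait = 17
  Job 4: wait = 19
  Job 5: wait = 23
  Job 6: wait = 33
Sum of waiting times = 105
Average waiting time = 105/6 = 17.5

17.5


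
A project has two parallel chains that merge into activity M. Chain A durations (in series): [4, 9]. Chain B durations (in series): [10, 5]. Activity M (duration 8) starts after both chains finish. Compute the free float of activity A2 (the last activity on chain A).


ES(A2) = sum of predecessors on chain A = 4
EF(A2) = ES + duration = 4 + 9 = 13
Successor of A2 is M. ES(M) = max(sum(A), sum(B)) = max(13, 15) = 15
Free float = ES(successor) - EF(current) = 15 - 13 = 2

2


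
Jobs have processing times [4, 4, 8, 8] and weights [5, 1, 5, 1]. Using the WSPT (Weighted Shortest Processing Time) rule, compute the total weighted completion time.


Compute p/w ratios and sort ascending (WSPT): [(4, 5), (8, 5), (4, 1), (8, 1)]
Compute weighted completion times:
  Job (p=4,w=5): C=4, w*C=5*4=20
  Job (p=8,w=5): C=12, w*C=5*12=60
  Job (p=4,w=1): C=16, w*C=1*16=16
  Job (p=8,w=1): C=24, w*C=1*24=24
Total weighted completion time = 120

120


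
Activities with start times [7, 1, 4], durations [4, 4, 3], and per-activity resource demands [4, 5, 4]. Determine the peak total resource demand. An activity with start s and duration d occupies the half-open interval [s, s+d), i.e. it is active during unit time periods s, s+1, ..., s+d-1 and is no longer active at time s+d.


Each activity i is active on [start_i, start_i + duration_i).
Compute total resource usage per time slot:
  t=0: active resources = [], total = 0
  t=1: active resources = [5], total = 5
  t=2: active resources = [5], total = 5
  t=3: active resources = [5], total = 5
  t=4: active resources = [5, 4], total = 9
  t=5: active resources = [4], total = 4
  t=6: active resources = [4], total = 4
  t=7: active resources = [4], total = 4
  t=8: active resources = [4], total = 4
  t=9: active resources = [4], total = 4
  t=10: active resources = [4], total = 4
Peak resource demand = 9

9


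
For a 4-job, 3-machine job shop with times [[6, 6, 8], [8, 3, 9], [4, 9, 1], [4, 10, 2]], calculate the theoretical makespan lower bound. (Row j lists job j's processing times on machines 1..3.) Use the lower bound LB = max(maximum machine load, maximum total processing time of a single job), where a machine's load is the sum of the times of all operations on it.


Machine loads:
  Machine 1: 6 + 8 + 4 + 4 = 22
  Machine 2: 6 + 3 + 9 + 10 = 28
  Machine 3: 8 + 9 + 1 + 2 = 20
Max machine load = 28
Job totals:
  Job 1: 20
  Job 2: 20
  Job 3: 14
  Job 4: 16
Max job total = 20
Lower bound = max(28, 20) = 28

28


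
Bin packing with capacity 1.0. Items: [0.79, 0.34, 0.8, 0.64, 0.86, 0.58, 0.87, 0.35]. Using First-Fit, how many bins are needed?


Place items sequentially using First-Fit:
  Item 0.79 -> new Bin 1
  Item 0.34 -> new Bin 2
  Item 0.8 -> new Bin 3
  Item 0.64 -> Bin 2 (now 0.98)
  Item 0.86 -> new Bin 4
  Item 0.58 -> new Bin 5
  Item 0.87 -> new Bin 6
  Item 0.35 -> Bin 5 (now 0.93)
Total bins used = 6

6


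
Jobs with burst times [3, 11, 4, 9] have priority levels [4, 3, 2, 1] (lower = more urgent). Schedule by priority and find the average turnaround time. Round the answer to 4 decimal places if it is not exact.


Sort by priority (ascending = highest first):
Order: [(1, 9), (2, 4), (3, 11), (4, 3)]
Completion times:
  Priority 1, burst=9, C=9
  Priority 2, burst=4, C=13
  Priority 3, burst=11, C=24
  Priority 4, burst=3, C=27
Average turnaround = 73/4 = 18.25

18.25


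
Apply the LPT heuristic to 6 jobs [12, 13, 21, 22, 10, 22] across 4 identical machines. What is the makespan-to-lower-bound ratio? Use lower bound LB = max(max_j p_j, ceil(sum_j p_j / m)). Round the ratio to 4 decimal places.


LPT order: [22, 22, 21, 13, 12, 10]
Machine loads after assignment: [22, 22, 31, 25]
LPT makespan = 31
Lower bound = max(max_job, ceil(total/4)) = max(22, 25) = 25
Ratio = 31 / 25 = 1.24

1.24


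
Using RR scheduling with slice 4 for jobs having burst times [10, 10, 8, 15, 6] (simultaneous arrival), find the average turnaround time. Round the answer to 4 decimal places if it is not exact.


Time quantum = 4
Execution trace:
  J1 runs 4 units, time = 4
  J2 runs 4 units, time = 8
  J3 runs 4 units, time = 12
  J4 runs 4 units, time = 16
  J5 runs 4 units, time = 20
  J1 runs 4 units, time = 24
  J2 runs 4 units, time = 28
  J3 runs 4 units, time = 32
  J4 runs 4 units, time = 36
  J5 runs 2 units, time = 38
  J1 runs 2 units, time = 40
  J2 runs 2 units, time = 42
  J4 runs 4 units, time = 46
  J4 runs 3 units, time = 49
Finish times: [40, 42, 32, 49, 38]
Average turnaround = 201/5 = 40.2

40.2


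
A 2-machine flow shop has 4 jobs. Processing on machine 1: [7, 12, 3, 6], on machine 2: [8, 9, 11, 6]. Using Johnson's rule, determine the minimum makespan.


Apply Johnson's rule:
  Group 1 (a <= b): [(3, 3, 11), (4, 6, 6), (1, 7, 8)]
  Group 2 (a > b): [(2, 12, 9)]
Optimal job order: [3, 4, 1, 2]
Schedule:
  Job 3: M1 done at 3, M2 done at 14
  Job 4: M1 done at 9, M2 done at 20
  Job 1: M1 done at 16, M2 done at 28
  Job 2: M1 done at 28, M2 done at 37
Makespan = 37

37


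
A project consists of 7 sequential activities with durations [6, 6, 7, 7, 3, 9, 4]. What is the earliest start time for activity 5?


Activity 5 starts after activities 1 through 4 complete.
Predecessor durations: [6, 6, 7, 7]
ES = 6 + 6 + 7 + 7 = 26

26


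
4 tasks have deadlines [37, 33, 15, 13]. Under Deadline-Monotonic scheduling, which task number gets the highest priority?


Sort tasks by relative deadline (ascending):
  Task 4: deadline = 13
  Task 3: deadline = 15
  Task 2: deadline = 33
  Task 1: deadline = 37
Priority order (highest first): [4, 3, 2, 1]
Highest priority task = 4

4


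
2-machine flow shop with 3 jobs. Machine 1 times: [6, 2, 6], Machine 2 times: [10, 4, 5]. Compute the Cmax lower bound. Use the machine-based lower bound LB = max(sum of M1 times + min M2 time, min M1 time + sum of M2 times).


LB1 = sum(M1 times) + min(M2 times) = 14 + 4 = 18
LB2 = min(M1 times) + sum(M2 times) = 2 + 19 = 21
Lower bound = max(LB1, LB2) = max(18, 21) = 21

21


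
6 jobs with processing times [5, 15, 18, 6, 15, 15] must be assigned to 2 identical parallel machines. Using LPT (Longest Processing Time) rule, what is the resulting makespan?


Sort jobs in decreasing order (LPT): [18, 15, 15, 15, 6, 5]
Assign each job to the least loaded machine:
  Machine 1: jobs [18, 15, 5], load = 38
  Machine 2: jobs [15, 15, 6], load = 36
Makespan = max load = 38

38


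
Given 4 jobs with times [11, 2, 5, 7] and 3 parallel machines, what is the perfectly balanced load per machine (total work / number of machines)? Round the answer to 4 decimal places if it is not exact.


Total processing time = 11 + 2 + 5 + 7 = 25
Number of machines = 3
Ideal balanced load = 25 / 3 = 8.3333

8.3333


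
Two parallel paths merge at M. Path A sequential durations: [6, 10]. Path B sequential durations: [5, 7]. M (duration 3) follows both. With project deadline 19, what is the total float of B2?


Forward pass: ES(B2) = sum of predecessors on chain B = 5
EF = ES + duration = 5 + 7 = 12
Backward pass: LF(M) = deadline = 19; LS(M) = 19 - 3 = 16
LF(B2) = LS(M) - sum(successors on chain B) = 16 - 0 = 16
LS = LF - duration = 16 - 7 = 9
Total float = LS - ES = 9 - 5 = 4

4


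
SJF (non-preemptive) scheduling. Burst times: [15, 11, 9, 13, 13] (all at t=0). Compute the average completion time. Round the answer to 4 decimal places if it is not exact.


SJF order (ascending): [9, 11, 13, 13, 15]
Completion times:
  Job 1: burst=9, C=9
  Job 2: burst=11, C=20
  Job 3: burst=13, C=33
  Job 4: burst=13, C=46
  Job 5: burst=15, C=61
Average completion = 169/5 = 33.8

33.8


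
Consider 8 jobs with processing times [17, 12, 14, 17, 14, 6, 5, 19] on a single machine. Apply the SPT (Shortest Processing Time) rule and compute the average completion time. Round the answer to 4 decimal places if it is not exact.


Sort jobs by processing time (SPT order): [5, 6, 12, 14, 14, 17, 17, 19]
Compute completion times sequentially:
  Job 1: processing = 5, completes at 5
  Job 2: processing = 6, completes at 11
  Job 3: processing = 12, completes at 23
  Job 4: processing = 14, completes at 37
  Job 5: processing = 14, completes at 51
  Job 6: processing = 17, completes at 68
  Job 7: processing = 17, completes at 85
  Job 8: processing = 19, completes at 104
Sum of completion times = 384
Average completion time = 384/8 = 48.0

48.0


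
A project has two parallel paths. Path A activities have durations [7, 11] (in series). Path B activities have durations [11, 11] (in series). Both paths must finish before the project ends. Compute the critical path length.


Path A total = 7 + 11 = 18
Path B total = 11 + 11 = 22
Critical path = longest path = max(18, 22) = 22

22


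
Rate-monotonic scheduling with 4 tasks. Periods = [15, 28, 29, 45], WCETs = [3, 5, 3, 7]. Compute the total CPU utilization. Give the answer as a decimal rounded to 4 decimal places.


Compute individual utilizations (exact fractions):
  Task 1: C/T = 3/15 = 1/5 (approx. 0.2)
  Task 2: C/T = 5/28 (approx. 0.1786)
  Task 3: C/T = 3/29 (approx. 0.1034)
  Task 4: C/T = 7/45 (approx. 0.1556)
Total utilization U = 1/5 + 5/28 + 3/29 + 7/45 = 23297/36540
Rounded to 4 decimal places: U = 0.6376
RM (Liu & Layland) bound for 4 tasks = 0.756828; compare with U = 23297/36540 (approx. 0.637575)
U <= bound, so schedulable by RM sufficient condition.

0.6376


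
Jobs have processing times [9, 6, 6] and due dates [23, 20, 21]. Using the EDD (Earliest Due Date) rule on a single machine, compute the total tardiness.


Sort by due date (EDD order): [(6, 20), (6, 21), (9, 23)]
Compute completion times and tardiness:
  Job 1: p=6, d=20, C=6, tardiness=max(0,6-20)=0
  Job 2: p=6, d=21, C=12, tardiness=max(0,12-21)=0
  Job 3: p=9, d=23, C=21, tardiness=max(0,21-23)=0
Total tardiness = 0

0


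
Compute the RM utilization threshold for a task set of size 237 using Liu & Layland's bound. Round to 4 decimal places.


Compute 2^(1/237) = 1.0029289527
Subtract 1: 1.0029289527 - 1 = 0.0029289527
Multiply by n: 237 * 0.0029289527 = 0.6941617899
Round to 4 dp: 0.6942

0.6942


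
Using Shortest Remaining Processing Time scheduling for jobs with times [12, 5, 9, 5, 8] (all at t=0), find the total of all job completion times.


Since all jobs arrive at t=0, SRPT equals SPT ordering.
SPT order: [5, 5, 8, 9, 12]
Completion times:
  Job 1: p=5, C=5
  Job 2: p=5, C=10
  Job 3: p=8, C=18
  Job 4: p=9, C=27
  Job 5: p=12, C=39
Total completion time = 5 + 10 + 18 + 27 + 39 = 99

99


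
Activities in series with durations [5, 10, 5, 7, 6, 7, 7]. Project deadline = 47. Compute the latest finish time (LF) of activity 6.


LF(activity 6) = deadline - sum of successor durations
Successors: activities 7 through 7 with durations [7]
Sum of successor durations = 7
LF = 47 - 7 = 40

40


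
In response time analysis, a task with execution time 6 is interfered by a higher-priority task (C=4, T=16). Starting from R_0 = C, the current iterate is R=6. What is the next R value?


R_next = C + ceil(R_prev / T_hp) * C_hp
ceil(6 / 16) = ceil(0.375) = 1
Interference = 1 * 4 = 4
R_next = 6 + 4 = 10

10


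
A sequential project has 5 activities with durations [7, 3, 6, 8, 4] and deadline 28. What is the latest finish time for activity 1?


LF(activity 1) = deadline - sum of successor durations
Successors: activities 2 through 5 with durations [3, 6, 8, 4]
Sum of successor durations = 21
LF = 28 - 21 = 7

7


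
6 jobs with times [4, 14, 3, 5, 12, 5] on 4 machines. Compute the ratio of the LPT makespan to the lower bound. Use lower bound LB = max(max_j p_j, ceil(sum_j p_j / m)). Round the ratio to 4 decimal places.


LPT order: [14, 12, 5, 5, 4, 3]
Machine loads after assignment: [14, 12, 9, 8]
LPT makespan = 14
Lower bound = max(max_job, ceil(total/4)) = max(14, 11) = 14
Ratio = 14 / 14 = 1.0

1.0


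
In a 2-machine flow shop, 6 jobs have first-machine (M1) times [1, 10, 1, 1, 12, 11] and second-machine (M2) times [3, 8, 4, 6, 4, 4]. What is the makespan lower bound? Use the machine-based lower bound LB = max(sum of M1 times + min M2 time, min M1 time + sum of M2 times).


LB1 = sum(M1 times) + min(M2 times) = 36 + 3 = 39
LB2 = min(M1 times) + sum(M2 times) = 1 + 29 = 30
Lower bound = max(LB1, LB2) = max(39, 30) = 39

39


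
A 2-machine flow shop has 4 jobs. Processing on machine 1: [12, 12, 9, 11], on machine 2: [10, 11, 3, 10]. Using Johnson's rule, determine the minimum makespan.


Apply Johnson's rule:
  Group 1 (a <= b): []
  Group 2 (a > b): [(2, 12, 11), (1, 12, 10), (4, 11, 10), (3, 9, 3)]
Optimal job order: [2, 1, 4, 3]
Schedule:
  Job 2: M1 done at 12, M2 done at 23
  Job 1: M1 done at 24, M2 done at 34
  Job 4: M1 done at 35, M2 done at 45
  Job 3: M1 done at 44, M2 done at 48
Makespan = 48

48
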